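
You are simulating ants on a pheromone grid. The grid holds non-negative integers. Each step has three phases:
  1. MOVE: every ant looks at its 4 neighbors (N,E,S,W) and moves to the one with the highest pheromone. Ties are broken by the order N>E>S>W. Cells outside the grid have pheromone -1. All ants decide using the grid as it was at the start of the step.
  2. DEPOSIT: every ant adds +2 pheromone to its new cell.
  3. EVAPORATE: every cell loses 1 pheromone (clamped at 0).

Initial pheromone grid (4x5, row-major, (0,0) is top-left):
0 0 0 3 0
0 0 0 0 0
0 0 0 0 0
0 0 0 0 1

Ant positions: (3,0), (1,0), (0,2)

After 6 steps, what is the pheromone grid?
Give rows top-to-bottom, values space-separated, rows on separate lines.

After step 1: ants at (2,0),(0,0),(0,3)
  1 0 0 4 0
  0 0 0 0 0
  1 0 0 0 0
  0 0 0 0 0
After step 2: ants at (1,0),(0,1),(0,4)
  0 1 0 3 1
  1 0 0 0 0
  0 0 0 0 0
  0 0 0 0 0
After step 3: ants at (0,0),(0,2),(0,3)
  1 0 1 4 0
  0 0 0 0 0
  0 0 0 0 0
  0 0 0 0 0
After step 4: ants at (0,1),(0,3),(0,2)
  0 1 2 5 0
  0 0 0 0 0
  0 0 0 0 0
  0 0 0 0 0
After step 5: ants at (0,2),(0,2),(0,3)
  0 0 5 6 0
  0 0 0 0 0
  0 0 0 0 0
  0 0 0 0 0
After step 6: ants at (0,3),(0,3),(0,2)
  0 0 6 9 0
  0 0 0 0 0
  0 0 0 0 0
  0 0 0 0 0

0 0 6 9 0
0 0 0 0 0
0 0 0 0 0
0 0 0 0 0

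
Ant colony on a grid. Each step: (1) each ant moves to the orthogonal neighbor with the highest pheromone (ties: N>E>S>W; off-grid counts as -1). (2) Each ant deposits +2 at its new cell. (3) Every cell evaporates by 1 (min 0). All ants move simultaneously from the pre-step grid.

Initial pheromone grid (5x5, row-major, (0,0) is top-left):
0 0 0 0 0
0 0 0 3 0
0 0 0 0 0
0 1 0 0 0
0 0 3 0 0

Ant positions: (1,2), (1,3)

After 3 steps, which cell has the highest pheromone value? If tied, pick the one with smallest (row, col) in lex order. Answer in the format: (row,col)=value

Step 1: ant0:(1,2)->E->(1,3) | ant1:(1,3)->N->(0,3)
  grid max=4 at (1,3)
Step 2: ant0:(1,3)->N->(0,3) | ant1:(0,3)->S->(1,3)
  grid max=5 at (1,3)
Step 3: ant0:(0,3)->S->(1,3) | ant1:(1,3)->N->(0,3)
  grid max=6 at (1,3)
Final grid:
  0 0 0 3 0
  0 0 0 6 0
  0 0 0 0 0
  0 0 0 0 0
  0 0 0 0 0
Max pheromone 6 at (1,3)

Answer: (1,3)=6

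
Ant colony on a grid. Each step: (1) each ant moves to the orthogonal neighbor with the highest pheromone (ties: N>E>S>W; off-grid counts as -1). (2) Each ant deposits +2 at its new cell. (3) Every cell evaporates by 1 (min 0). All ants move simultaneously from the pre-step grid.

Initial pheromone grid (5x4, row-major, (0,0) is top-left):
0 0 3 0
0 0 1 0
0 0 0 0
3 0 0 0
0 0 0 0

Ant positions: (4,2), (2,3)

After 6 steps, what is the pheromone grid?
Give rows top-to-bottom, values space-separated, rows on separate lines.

After step 1: ants at (3,2),(1,3)
  0 0 2 0
  0 0 0 1
  0 0 0 0
  2 0 1 0
  0 0 0 0
After step 2: ants at (2,2),(0,3)
  0 0 1 1
  0 0 0 0
  0 0 1 0
  1 0 0 0
  0 0 0 0
After step 3: ants at (1,2),(0,2)
  0 0 2 0
  0 0 1 0
  0 0 0 0
  0 0 0 0
  0 0 0 0
After step 4: ants at (0,2),(1,2)
  0 0 3 0
  0 0 2 0
  0 0 0 0
  0 0 0 0
  0 0 0 0
After step 5: ants at (1,2),(0,2)
  0 0 4 0
  0 0 3 0
  0 0 0 0
  0 0 0 0
  0 0 0 0
After step 6: ants at (0,2),(1,2)
  0 0 5 0
  0 0 4 0
  0 0 0 0
  0 0 0 0
  0 0 0 0

0 0 5 0
0 0 4 0
0 0 0 0
0 0 0 0
0 0 0 0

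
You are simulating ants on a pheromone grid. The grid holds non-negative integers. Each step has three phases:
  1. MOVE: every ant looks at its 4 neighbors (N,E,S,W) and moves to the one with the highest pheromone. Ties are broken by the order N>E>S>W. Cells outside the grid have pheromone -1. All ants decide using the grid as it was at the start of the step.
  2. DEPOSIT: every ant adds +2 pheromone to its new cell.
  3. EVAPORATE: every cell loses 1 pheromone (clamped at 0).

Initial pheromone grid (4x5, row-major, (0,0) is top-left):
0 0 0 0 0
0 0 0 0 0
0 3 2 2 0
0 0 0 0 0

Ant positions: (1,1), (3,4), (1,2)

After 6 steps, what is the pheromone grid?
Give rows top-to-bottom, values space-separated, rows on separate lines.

After step 1: ants at (2,1),(2,4),(2,2)
  0 0 0 0 0
  0 0 0 0 0
  0 4 3 1 1
  0 0 0 0 0
After step 2: ants at (2,2),(2,3),(2,1)
  0 0 0 0 0
  0 0 0 0 0
  0 5 4 2 0
  0 0 0 0 0
After step 3: ants at (2,1),(2,2),(2,2)
  0 0 0 0 0
  0 0 0 0 0
  0 6 7 1 0
  0 0 0 0 0
After step 4: ants at (2,2),(2,1),(2,1)
  0 0 0 0 0
  0 0 0 0 0
  0 9 8 0 0
  0 0 0 0 0
After step 5: ants at (2,1),(2,2),(2,2)
  0 0 0 0 0
  0 0 0 0 0
  0 10 11 0 0
  0 0 0 0 0
After step 6: ants at (2,2),(2,1),(2,1)
  0 0 0 0 0
  0 0 0 0 0
  0 13 12 0 0
  0 0 0 0 0

0 0 0 0 0
0 0 0 0 0
0 13 12 0 0
0 0 0 0 0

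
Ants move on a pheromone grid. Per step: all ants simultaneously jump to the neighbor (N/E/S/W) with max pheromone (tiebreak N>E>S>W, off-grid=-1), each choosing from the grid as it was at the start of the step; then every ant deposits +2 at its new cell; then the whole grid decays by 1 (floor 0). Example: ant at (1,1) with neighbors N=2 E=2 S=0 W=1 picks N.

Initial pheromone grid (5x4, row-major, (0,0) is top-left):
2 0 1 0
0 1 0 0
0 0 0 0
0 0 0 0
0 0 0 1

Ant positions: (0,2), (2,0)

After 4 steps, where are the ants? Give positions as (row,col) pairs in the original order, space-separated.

Step 1: ant0:(0,2)->E->(0,3) | ant1:(2,0)->N->(1,0)
  grid max=1 at (0,0)
Step 2: ant0:(0,3)->S->(1,3) | ant1:(1,0)->N->(0,0)
  grid max=2 at (0,0)
Step 3: ant0:(1,3)->N->(0,3) | ant1:(0,0)->E->(0,1)
  grid max=1 at (0,0)
Step 4: ant0:(0,3)->S->(1,3) | ant1:(0,1)->W->(0,0)
  grid max=2 at (0,0)

(1,3) (0,0)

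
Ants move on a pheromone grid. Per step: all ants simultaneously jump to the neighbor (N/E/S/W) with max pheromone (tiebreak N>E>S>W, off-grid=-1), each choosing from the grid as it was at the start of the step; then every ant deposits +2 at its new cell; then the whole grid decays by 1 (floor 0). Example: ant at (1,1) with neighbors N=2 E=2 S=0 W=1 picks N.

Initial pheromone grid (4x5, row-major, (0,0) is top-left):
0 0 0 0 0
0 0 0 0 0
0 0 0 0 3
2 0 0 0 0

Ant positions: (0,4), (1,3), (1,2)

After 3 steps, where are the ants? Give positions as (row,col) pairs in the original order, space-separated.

Step 1: ant0:(0,4)->S->(1,4) | ant1:(1,3)->N->(0,3) | ant2:(1,2)->N->(0,2)
  grid max=2 at (2,4)
Step 2: ant0:(1,4)->S->(2,4) | ant1:(0,3)->W->(0,2) | ant2:(0,2)->E->(0,3)
  grid max=3 at (2,4)
Step 3: ant0:(2,4)->N->(1,4) | ant1:(0,2)->E->(0,3) | ant2:(0,3)->W->(0,2)
  grid max=3 at (0,2)

(1,4) (0,3) (0,2)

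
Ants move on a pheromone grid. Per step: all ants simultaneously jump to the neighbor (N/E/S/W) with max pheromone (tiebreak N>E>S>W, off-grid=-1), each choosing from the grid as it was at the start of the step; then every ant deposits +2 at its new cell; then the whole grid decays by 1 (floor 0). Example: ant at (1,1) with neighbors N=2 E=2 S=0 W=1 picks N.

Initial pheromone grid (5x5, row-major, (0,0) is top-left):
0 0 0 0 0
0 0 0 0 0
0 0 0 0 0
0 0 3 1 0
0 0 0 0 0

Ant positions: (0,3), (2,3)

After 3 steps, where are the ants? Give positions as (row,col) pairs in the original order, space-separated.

Step 1: ant0:(0,3)->E->(0,4) | ant1:(2,3)->S->(3,3)
  grid max=2 at (3,2)
Step 2: ant0:(0,4)->S->(1,4) | ant1:(3,3)->W->(3,2)
  grid max=3 at (3,2)
Step 3: ant0:(1,4)->N->(0,4) | ant1:(3,2)->E->(3,3)
  grid max=2 at (3,2)

(0,4) (3,3)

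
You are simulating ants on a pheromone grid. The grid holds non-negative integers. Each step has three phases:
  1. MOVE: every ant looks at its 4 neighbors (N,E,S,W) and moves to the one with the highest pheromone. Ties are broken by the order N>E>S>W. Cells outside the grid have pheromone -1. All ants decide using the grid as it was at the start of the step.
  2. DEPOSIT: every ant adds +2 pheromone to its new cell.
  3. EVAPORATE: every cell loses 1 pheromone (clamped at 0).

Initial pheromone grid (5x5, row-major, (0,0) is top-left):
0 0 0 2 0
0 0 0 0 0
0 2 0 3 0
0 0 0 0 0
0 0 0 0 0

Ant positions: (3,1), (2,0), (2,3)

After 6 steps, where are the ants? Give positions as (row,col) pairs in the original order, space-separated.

Step 1: ant0:(3,1)->N->(2,1) | ant1:(2,0)->E->(2,1) | ant2:(2,3)->N->(1,3)
  grid max=5 at (2,1)
Step 2: ant0:(2,1)->N->(1,1) | ant1:(2,1)->N->(1,1) | ant2:(1,3)->S->(2,3)
  grid max=4 at (2,1)
Step 3: ant0:(1,1)->S->(2,1) | ant1:(1,1)->S->(2,1) | ant2:(2,3)->N->(1,3)
  grid max=7 at (2,1)
Step 4: ant0:(2,1)->N->(1,1) | ant1:(2,1)->N->(1,1) | ant2:(1,3)->S->(2,3)
  grid max=6 at (2,1)
Step 5: ant0:(1,1)->S->(2,1) | ant1:(1,1)->S->(2,1) | ant2:(2,3)->N->(1,3)
  grid max=9 at (2,1)
Step 6: ant0:(2,1)->N->(1,1) | ant1:(2,1)->N->(1,1) | ant2:(1,3)->S->(2,3)
  grid max=8 at (2,1)

(1,1) (1,1) (2,3)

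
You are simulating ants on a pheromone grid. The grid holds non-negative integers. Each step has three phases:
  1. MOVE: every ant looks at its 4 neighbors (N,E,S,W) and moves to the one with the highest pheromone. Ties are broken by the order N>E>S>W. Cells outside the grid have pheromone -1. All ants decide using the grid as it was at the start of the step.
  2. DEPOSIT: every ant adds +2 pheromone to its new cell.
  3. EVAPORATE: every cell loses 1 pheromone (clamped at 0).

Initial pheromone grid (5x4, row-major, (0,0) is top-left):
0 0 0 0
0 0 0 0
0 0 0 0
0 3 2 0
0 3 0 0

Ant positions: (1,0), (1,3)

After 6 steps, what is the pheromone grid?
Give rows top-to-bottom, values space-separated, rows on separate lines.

After step 1: ants at (0,0),(0,3)
  1 0 0 1
  0 0 0 0
  0 0 0 0
  0 2 1 0
  0 2 0 0
After step 2: ants at (0,1),(1,3)
  0 1 0 0
  0 0 0 1
  0 0 0 0
  0 1 0 0
  0 1 0 0
After step 3: ants at (0,2),(0,3)
  0 0 1 1
  0 0 0 0
  0 0 0 0
  0 0 0 0
  0 0 0 0
After step 4: ants at (0,3),(0,2)
  0 0 2 2
  0 0 0 0
  0 0 0 0
  0 0 0 0
  0 0 0 0
After step 5: ants at (0,2),(0,3)
  0 0 3 3
  0 0 0 0
  0 0 0 0
  0 0 0 0
  0 0 0 0
After step 6: ants at (0,3),(0,2)
  0 0 4 4
  0 0 0 0
  0 0 0 0
  0 0 0 0
  0 0 0 0

0 0 4 4
0 0 0 0
0 0 0 0
0 0 0 0
0 0 0 0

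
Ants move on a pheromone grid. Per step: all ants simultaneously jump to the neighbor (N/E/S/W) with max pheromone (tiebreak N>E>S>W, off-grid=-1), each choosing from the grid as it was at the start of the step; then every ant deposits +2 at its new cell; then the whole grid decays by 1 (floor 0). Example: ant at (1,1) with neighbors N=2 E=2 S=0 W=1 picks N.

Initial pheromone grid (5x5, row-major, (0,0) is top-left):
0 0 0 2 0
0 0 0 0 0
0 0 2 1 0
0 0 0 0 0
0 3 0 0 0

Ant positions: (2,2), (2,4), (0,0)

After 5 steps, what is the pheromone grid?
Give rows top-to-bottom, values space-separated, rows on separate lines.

After step 1: ants at (2,3),(2,3),(0,1)
  0 1 0 1 0
  0 0 0 0 0
  0 0 1 4 0
  0 0 0 0 0
  0 2 0 0 0
After step 2: ants at (2,2),(2,2),(0,2)
  0 0 1 0 0
  0 0 0 0 0
  0 0 4 3 0
  0 0 0 0 0
  0 1 0 0 0
After step 3: ants at (2,3),(2,3),(0,3)
  0 0 0 1 0
  0 0 0 0 0
  0 0 3 6 0
  0 0 0 0 0
  0 0 0 0 0
After step 4: ants at (2,2),(2,2),(0,4)
  0 0 0 0 1
  0 0 0 0 0
  0 0 6 5 0
  0 0 0 0 0
  0 0 0 0 0
After step 5: ants at (2,3),(2,3),(1,4)
  0 0 0 0 0
  0 0 0 0 1
  0 0 5 8 0
  0 0 0 0 0
  0 0 0 0 0

0 0 0 0 0
0 0 0 0 1
0 0 5 8 0
0 0 0 0 0
0 0 0 0 0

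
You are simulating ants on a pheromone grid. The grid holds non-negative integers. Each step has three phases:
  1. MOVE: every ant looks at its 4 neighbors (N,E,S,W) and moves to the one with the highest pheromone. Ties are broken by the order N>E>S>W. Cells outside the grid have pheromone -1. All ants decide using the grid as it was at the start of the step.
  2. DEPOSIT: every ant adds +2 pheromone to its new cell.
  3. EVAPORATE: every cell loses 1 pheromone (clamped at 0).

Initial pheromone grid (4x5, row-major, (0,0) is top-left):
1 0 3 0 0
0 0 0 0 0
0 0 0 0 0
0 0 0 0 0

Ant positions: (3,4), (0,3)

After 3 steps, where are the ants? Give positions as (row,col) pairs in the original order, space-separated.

Step 1: ant0:(3,4)->N->(2,4) | ant1:(0,3)->W->(0,2)
  grid max=4 at (0,2)
Step 2: ant0:(2,4)->N->(1,4) | ant1:(0,2)->E->(0,3)
  grid max=3 at (0,2)
Step 3: ant0:(1,4)->N->(0,4) | ant1:(0,3)->W->(0,2)
  grid max=4 at (0,2)

(0,4) (0,2)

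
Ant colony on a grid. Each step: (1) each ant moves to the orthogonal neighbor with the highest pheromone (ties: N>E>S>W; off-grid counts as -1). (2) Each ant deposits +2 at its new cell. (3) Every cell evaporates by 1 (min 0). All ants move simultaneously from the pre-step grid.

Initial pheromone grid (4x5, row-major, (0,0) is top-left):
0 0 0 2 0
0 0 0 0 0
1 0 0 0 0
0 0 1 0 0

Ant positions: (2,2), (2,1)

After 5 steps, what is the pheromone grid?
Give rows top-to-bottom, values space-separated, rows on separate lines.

After step 1: ants at (3,2),(2,0)
  0 0 0 1 0
  0 0 0 0 0
  2 0 0 0 0
  0 0 2 0 0
After step 2: ants at (2,2),(1,0)
  0 0 0 0 0
  1 0 0 0 0
  1 0 1 0 0
  0 0 1 0 0
After step 3: ants at (3,2),(2,0)
  0 0 0 0 0
  0 0 0 0 0
  2 0 0 0 0
  0 0 2 0 0
After step 4: ants at (2,2),(1,0)
  0 0 0 0 0
  1 0 0 0 0
  1 0 1 0 0
  0 0 1 0 0
After step 5: ants at (3,2),(2,0)
  0 0 0 0 0
  0 0 0 0 0
  2 0 0 0 0
  0 0 2 0 0

0 0 0 0 0
0 0 0 0 0
2 0 0 0 0
0 0 2 0 0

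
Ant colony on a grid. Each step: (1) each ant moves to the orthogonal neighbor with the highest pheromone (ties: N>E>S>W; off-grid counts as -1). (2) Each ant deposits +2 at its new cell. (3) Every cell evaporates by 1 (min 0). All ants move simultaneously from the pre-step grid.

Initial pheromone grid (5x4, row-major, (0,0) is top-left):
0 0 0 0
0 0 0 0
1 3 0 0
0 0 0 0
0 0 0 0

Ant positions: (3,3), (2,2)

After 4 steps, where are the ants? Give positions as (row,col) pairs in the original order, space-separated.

Step 1: ant0:(3,3)->N->(2,3) | ant1:(2,2)->W->(2,1)
  grid max=4 at (2,1)
Step 2: ant0:(2,3)->N->(1,3) | ant1:(2,1)->N->(1,1)
  grid max=3 at (2,1)
Step 3: ant0:(1,3)->N->(0,3) | ant1:(1,1)->S->(2,1)
  grid max=4 at (2,1)
Step 4: ant0:(0,3)->S->(1,3) | ant1:(2,1)->N->(1,1)
  grid max=3 at (2,1)

(1,3) (1,1)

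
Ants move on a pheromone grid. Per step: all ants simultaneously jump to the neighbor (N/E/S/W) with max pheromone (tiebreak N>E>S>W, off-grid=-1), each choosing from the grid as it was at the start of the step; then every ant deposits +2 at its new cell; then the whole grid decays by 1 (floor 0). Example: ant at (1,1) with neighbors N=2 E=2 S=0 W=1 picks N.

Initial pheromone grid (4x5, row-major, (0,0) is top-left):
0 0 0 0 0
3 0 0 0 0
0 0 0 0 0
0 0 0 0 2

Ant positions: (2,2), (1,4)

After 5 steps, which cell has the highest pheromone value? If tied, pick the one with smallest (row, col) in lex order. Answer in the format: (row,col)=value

Answer: (0,3)=3

Derivation:
Step 1: ant0:(2,2)->N->(1,2) | ant1:(1,4)->N->(0,4)
  grid max=2 at (1,0)
Step 2: ant0:(1,2)->N->(0,2) | ant1:(0,4)->S->(1,4)
  grid max=1 at (0,2)
Step 3: ant0:(0,2)->E->(0,3) | ant1:(1,4)->N->(0,4)
  grid max=1 at (0,3)
Step 4: ant0:(0,3)->E->(0,4) | ant1:(0,4)->W->(0,3)
  grid max=2 at (0,3)
Step 5: ant0:(0,4)->W->(0,3) | ant1:(0,3)->E->(0,4)
  grid max=3 at (0,3)
Final grid:
  0 0 0 3 3
  0 0 0 0 0
  0 0 0 0 0
  0 0 0 0 0
Max pheromone 3 at (0,3)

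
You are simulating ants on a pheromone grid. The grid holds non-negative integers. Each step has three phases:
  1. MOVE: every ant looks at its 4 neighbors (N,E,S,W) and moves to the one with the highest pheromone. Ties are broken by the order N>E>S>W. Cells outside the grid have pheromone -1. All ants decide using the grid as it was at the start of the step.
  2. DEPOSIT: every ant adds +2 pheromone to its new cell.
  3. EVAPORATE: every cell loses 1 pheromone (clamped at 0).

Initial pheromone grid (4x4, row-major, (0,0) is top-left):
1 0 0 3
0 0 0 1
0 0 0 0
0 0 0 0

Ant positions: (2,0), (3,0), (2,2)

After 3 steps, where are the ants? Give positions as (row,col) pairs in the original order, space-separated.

Step 1: ant0:(2,0)->N->(1,0) | ant1:(3,0)->N->(2,0) | ant2:(2,2)->N->(1,2)
  grid max=2 at (0,3)
Step 2: ant0:(1,0)->S->(2,0) | ant1:(2,0)->N->(1,0) | ant2:(1,2)->N->(0,2)
  grid max=2 at (1,0)
Step 3: ant0:(2,0)->N->(1,0) | ant1:(1,0)->S->(2,0) | ant2:(0,2)->E->(0,3)
  grid max=3 at (1,0)

(1,0) (2,0) (0,3)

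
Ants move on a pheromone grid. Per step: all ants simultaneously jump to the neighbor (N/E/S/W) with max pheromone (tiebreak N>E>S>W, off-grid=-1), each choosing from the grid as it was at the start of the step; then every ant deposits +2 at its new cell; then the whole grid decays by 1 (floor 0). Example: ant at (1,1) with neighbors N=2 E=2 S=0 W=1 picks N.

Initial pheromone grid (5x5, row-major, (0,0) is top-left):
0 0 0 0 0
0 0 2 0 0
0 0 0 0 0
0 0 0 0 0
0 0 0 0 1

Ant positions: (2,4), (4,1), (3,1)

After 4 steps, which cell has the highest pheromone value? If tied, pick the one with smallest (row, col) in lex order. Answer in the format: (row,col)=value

Answer: (2,1)=4

Derivation:
Step 1: ant0:(2,4)->N->(1,4) | ant1:(4,1)->N->(3,1) | ant2:(3,1)->N->(2,1)
  grid max=1 at (1,2)
Step 2: ant0:(1,4)->N->(0,4) | ant1:(3,1)->N->(2,1) | ant2:(2,1)->S->(3,1)
  grid max=2 at (2,1)
Step 3: ant0:(0,4)->S->(1,4) | ant1:(2,1)->S->(3,1) | ant2:(3,1)->N->(2,1)
  grid max=3 at (2,1)
Step 4: ant0:(1,4)->N->(0,4) | ant1:(3,1)->N->(2,1) | ant2:(2,1)->S->(3,1)
  grid max=4 at (2,1)
Final grid:
  0 0 0 0 1
  0 0 0 0 0
  0 4 0 0 0
  0 4 0 0 0
  0 0 0 0 0
Max pheromone 4 at (2,1)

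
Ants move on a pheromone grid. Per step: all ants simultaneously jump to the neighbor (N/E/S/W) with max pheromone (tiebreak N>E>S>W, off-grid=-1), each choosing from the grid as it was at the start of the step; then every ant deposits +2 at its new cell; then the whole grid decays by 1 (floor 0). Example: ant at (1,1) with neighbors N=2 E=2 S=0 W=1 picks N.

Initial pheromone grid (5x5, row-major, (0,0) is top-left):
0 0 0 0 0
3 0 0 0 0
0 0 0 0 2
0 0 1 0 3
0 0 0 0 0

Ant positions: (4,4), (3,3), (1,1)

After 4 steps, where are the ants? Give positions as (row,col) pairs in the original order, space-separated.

Step 1: ant0:(4,4)->N->(3,4) | ant1:(3,3)->E->(3,4) | ant2:(1,1)->W->(1,0)
  grid max=6 at (3,4)
Step 2: ant0:(3,4)->N->(2,4) | ant1:(3,4)->N->(2,4) | ant2:(1,0)->N->(0,0)
  grid max=5 at (3,4)
Step 3: ant0:(2,4)->S->(3,4) | ant1:(2,4)->S->(3,4) | ant2:(0,0)->S->(1,0)
  grid max=8 at (3,4)
Step 4: ant0:(3,4)->N->(2,4) | ant1:(3,4)->N->(2,4) | ant2:(1,0)->N->(0,0)
  grid max=7 at (3,4)

(2,4) (2,4) (0,0)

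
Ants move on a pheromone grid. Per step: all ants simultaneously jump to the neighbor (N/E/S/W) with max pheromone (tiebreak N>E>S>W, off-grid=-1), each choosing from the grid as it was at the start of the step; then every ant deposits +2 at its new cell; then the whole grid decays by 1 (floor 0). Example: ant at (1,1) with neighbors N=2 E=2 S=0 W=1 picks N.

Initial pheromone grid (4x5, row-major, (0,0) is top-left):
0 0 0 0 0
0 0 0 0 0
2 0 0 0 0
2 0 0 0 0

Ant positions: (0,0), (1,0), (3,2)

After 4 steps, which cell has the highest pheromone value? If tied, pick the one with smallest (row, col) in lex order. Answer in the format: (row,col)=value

Step 1: ant0:(0,0)->E->(0,1) | ant1:(1,0)->S->(2,0) | ant2:(3,2)->N->(2,2)
  grid max=3 at (2,0)
Step 2: ant0:(0,1)->E->(0,2) | ant1:(2,0)->S->(3,0) | ant2:(2,2)->N->(1,2)
  grid max=2 at (2,0)
Step 3: ant0:(0,2)->S->(1,2) | ant1:(3,0)->N->(2,0) | ant2:(1,2)->N->(0,2)
  grid max=3 at (2,0)
Step 4: ant0:(1,2)->N->(0,2) | ant1:(2,0)->S->(3,0) | ant2:(0,2)->S->(1,2)
  grid max=3 at (0,2)
Final grid:
  0 0 3 0 0
  0 0 3 0 0
  2 0 0 0 0
  2 0 0 0 0
Max pheromone 3 at (0,2)

Answer: (0,2)=3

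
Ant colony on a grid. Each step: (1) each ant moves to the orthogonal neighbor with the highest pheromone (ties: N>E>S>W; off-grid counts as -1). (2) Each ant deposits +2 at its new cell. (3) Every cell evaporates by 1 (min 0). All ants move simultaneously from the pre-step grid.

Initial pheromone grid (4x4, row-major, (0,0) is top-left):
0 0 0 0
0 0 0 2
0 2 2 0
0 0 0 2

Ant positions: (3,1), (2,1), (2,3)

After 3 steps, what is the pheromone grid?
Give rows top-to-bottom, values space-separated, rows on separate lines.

After step 1: ants at (2,1),(2,2),(1,3)
  0 0 0 0
  0 0 0 3
  0 3 3 0
  0 0 0 1
After step 2: ants at (2,2),(2,1),(0,3)
  0 0 0 1
  0 0 0 2
  0 4 4 0
  0 0 0 0
After step 3: ants at (2,1),(2,2),(1,3)
  0 0 0 0
  0 0 0 3
  0 5 5 0
  0 0 0 0

0 0 0 0
0 0 0 3
0 5 5 0
0 0 0 0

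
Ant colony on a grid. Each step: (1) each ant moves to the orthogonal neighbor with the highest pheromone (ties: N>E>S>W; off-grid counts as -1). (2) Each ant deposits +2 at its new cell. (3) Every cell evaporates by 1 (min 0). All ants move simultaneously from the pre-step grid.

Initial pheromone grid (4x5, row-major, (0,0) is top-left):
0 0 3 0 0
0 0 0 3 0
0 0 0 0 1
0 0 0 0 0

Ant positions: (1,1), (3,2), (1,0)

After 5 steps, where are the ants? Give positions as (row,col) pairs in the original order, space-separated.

Step 1: ant0:(1,1)->N->(0,1) | ant1:(3,2)->N->(2,2) | ant2:(1,0)->N->(0,0)
  grid max=2 at (0,2)
Step 2: ant0:(0,1)->E->(0,2) | ant1:(2,2)->N->(1,2) | ant2:(0,0)->E->(0,1)
  grid max=3 at (0,2)
Step 3: ant0:(0,2)->W->(0,1) | ant1:(1,2)->N->(0,2) | ant2:(0,1)->E->(0,2)
  grid max=6 at (0,2)
Step 4: ant0:(0,1)->E->(0,2) | ant1:(0,2)->W->(0,1) | ant2:(0,2)->W->(0,1)
  grid max=7 at (0,2)
Step 5: ant0:(0,2)->W->(0,1) | ant1:(0,1)->E->(0,2) | ant2:(0,1)->E->(0,2)
  grid max=10 at (0,2)

(0,1) (0,2) (0,2)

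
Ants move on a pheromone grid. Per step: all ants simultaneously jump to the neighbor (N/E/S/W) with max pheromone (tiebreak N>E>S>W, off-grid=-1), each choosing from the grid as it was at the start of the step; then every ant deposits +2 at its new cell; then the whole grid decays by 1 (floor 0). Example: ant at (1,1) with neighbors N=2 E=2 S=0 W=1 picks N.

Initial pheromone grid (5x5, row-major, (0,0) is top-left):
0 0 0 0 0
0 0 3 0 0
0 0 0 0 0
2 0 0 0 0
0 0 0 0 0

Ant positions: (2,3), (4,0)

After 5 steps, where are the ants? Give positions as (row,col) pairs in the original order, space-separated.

Step 1: ant0:(2,3)->N->(1,3) | ant1:(4,0)->N->(3,0)
  grid max=3 at (3,0)
Step 2: ant0:(1,3)->W->(1,2) | ant1:(3,0)->N->(2,0)
  grid max=3 at (1,2)
Step 3: ant0:(1,2)->N->(0,2) | ant1:(2,0)->S->(3,0)
  grid max=3 at (3,0)
Step 4: ant0:(0,2)->S->(1,2) | ant1:(3,0)->N->(2,0)
  grid max=3 at (1,2)
Step 5: ant0:(1,2)->N->(0,2) | ant1:(2,0)->S->(3,0)
  grid max=3 at (3,0)

(0,2) (3,0)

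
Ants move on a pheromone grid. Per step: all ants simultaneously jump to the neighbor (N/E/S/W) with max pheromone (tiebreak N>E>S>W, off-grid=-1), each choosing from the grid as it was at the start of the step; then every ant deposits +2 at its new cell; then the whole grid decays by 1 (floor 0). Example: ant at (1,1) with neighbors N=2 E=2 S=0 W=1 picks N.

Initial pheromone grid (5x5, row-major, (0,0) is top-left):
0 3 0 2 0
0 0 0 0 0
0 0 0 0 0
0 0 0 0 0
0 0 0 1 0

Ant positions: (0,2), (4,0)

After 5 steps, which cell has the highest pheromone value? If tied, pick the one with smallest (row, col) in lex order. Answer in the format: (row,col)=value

Answer: (0,1)=6

Derivation:
Step 1: ant0:(0,2)->W->(0,1) | ant1:(4,0)->N->(3,0)
  grid max=4 at (0,1)
Step 2: ant0:(0,1)->E->(0,2) | ant1:(3,0)->N->(2,0)
  grid max=3 at (0,1)
Step 3: ant0:(0,2)->W->(0,1) | ant1:(2,0)->N->(1,0)
  grid max=4 at (0,1)
Step 4: ant0:(0,1)->E->(0,2) | ant1:(1,0)->N->(0,0)
  grid max=3 at (0,1)
Step 5: ant0:(0,2)->W->(0,1) | ant1:(0,0)->E->(0,1)
  grid max=6 at (0,1)
Final grid:
  0 6 0 0 0
  0 0 0 0 0
  0 0 0 0 0
  0 0 0 0 0
  0 0 0 0 0
Max pheromone 6 at (0,1)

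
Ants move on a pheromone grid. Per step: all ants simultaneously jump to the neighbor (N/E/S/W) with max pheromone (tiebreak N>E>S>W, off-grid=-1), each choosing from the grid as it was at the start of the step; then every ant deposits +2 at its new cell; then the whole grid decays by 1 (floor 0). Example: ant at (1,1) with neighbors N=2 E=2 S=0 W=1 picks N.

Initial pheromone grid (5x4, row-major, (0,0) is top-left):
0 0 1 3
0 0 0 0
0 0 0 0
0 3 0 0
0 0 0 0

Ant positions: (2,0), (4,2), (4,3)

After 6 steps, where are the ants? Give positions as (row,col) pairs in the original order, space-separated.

Step 1: ant0:(2,0)->N->(1,0) | ant1:(4,2)->N->(3,2) | ant2:(4,3)->N->(3,3)
  grid max=2 at (0,3)
Step 2: ant0:(1,0)->N->(0,0) | ant1:(3,2)->W->(3,1) | ant2:(3,3)->W->(3,2)
  grid max=3 at (3,1)
Step 3: ant0:(0,0)->E->(0,1) | ant1:(3,1)->E->(3,2) | ant2:(3,2)->W->(3,1)
  grid max=4 at (3,1)
Step 4: ant0:(0,1)->E->(0,2) | ant1:(3,2)->W->(3,1) | ant2:(3,1)->E->(3,2)
  grid max=5 at (3,1)
Step 5: ant0:(0,2)->E->(0,3) | ant1:(3,1)->E->(3,2) | ant2:(3,2)->W->(3,1)
  grid max=6 at (3,1)
Step 6: ant0:(0,3)->S->(1,3) | ant1:(3,2)->W->(3,1) | ant2:(3,1)->E->(3,2)
  grid max=7 at (3,1)

(1,3) (3,1) (3,2)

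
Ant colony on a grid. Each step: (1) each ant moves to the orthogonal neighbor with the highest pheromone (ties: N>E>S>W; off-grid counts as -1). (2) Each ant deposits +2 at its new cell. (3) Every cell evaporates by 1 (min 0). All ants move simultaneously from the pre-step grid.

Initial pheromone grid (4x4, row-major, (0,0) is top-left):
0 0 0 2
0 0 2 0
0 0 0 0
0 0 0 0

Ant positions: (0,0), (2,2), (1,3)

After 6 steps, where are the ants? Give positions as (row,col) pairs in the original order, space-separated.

Step 1: ant0:(0,0)->E->(0,1) | ant1:(2,2)->N->(1,2) | ant2:(1,3)->N->(0,3)
  grid max=3 at (0,3)
Step 2: ant0:(0,1)->E->(0,2) | ant1:(1,2)->N->(0,2) | ant2:(0,3)->S->(1,3)
  grid max=3 at (0,2)
Step 3: ant0:(0,2)->E->(0,3) | ant1:(0,2)->E->(0,3) | ant2:(1,3)->N->(0,3)
  grid max=7 at (0,3)
Step 4: ant0:(0,3)->W->(0,2) | ant1:(0,3)->W->(0,2) | ant2:(0,3)->W->(0,2)
  grid max=7 at (0,2)
Step 5: ant0:(0,2)->E->(0,3) | ant1:(0,2)->E->(0,3) | ant2:(0,2)->E->(0,3)
  grid max=11 at (0,3)
Step 6: ant0:(0,3)->W->(0,2) | ant1:(0,3)->W->(0,2) | ant2:(0,3)->W->(0,2)
  grid max=11 at (0,2)

(0,2) (0,2) (0,2)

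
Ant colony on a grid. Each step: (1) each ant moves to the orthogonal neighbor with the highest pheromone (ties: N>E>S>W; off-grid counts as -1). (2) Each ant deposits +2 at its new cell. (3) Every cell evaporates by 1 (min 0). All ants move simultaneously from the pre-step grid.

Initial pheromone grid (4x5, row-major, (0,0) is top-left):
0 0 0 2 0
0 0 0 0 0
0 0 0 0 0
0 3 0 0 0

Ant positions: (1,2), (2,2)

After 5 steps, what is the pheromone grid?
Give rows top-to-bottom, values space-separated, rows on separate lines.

After step 1: ants at (0,2),(1,2)
  0 0 1 1 0
  0 0 1 0 0
  0 0 0 0 0
  0 2 0 0 0
After step 2: ants at (0,3),(0,2)
  0 0 2 2 0
  0 0 0 0 0
  0 0 0 0 0
  0 1 0 0 0
After step 3: ants at (0,2),(0,3)
  0 0 3 3 0
  0 0 0 0 0
  0 0 0 0 0
  0 0 0 0 0
After step 4: ants at (0,3),(0,2)
  0 0 4 4 0
  0 0 0 0 0
  0 0 0 0 0
  0 0 0 0 0
After step 5: ants at (0,2),(0,3)
  0 0 5 5 0
  0 0 0 0 0
  0 0 0 0 0
  0 0 0 0 0

0 0 5 5 0
0 0 0 0 0
0 0 0 0 0
0 0 0 0 0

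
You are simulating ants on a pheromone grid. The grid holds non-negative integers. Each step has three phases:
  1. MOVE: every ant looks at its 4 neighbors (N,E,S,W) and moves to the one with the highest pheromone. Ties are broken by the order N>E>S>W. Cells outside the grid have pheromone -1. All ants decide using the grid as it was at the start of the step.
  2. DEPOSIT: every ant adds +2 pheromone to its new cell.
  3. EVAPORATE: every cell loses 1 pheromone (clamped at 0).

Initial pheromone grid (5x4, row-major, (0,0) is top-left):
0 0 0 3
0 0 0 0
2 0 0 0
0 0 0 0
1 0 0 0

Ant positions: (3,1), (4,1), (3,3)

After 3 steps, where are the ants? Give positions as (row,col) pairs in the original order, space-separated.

Step 1: ant0:(3,1)->N->(2,1) | ant1:(4,1)->W->(4,0) | ant2:(3,3)->N->(2,3)
  grid max=2 at (0,3)
Step 2: ant0:(2,1)->W->(2,0) | ant1:(4,0)->N->(3,0) | ant2:(2,3)->N->(1,3)
  grid max=2 at (2,0)
Step 3: ant0:(2,0)->S->(3,0) | ant1:(3,0)->N->(2,0) | ant2:(1,3)->N->(0,3)
  grid max=3 at (2,0)

(3,0) (2,0) (0,3)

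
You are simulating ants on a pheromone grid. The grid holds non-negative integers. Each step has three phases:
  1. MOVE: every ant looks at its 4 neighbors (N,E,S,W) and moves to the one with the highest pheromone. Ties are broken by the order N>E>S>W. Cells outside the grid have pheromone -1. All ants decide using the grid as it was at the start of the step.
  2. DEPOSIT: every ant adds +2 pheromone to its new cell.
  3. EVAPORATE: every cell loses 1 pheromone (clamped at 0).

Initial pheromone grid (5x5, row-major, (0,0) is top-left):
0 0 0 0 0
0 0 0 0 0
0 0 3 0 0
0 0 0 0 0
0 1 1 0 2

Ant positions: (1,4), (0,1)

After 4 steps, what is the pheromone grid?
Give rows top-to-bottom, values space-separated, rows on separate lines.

After step 1: ants at (0,4),(0,2)
  0 0 1 0 1
  0 0 0 0 0
  0 0 2 0 0
  0 0 0 0 0
  0 0 0 0 1
After step 2: ants at (1,4),(0,3)
  0 0 0 1 0
  0 0 0 0 1
  0 0 1 0 0
  0 0 0 0 0
  0 0 0 0 0
After step 3: ants at (0,4),(0,4)
  0 0 0 0 3
  0 0 0 0 0
  0 0 0 0 0
  0 0 0 0 0
  0 0 0 0 0
After step 4: ants at (1,4),(1,4)
  0 0 0 0 2
  0 0 0 0 3
  0 0 0 0 0
  0 0 0 0 0
  0 0 0 0 0

0 0 0 0 2
0 0 0 0 3
0 0 0 0 0
0 0 0 0 0
0 0 0 0 0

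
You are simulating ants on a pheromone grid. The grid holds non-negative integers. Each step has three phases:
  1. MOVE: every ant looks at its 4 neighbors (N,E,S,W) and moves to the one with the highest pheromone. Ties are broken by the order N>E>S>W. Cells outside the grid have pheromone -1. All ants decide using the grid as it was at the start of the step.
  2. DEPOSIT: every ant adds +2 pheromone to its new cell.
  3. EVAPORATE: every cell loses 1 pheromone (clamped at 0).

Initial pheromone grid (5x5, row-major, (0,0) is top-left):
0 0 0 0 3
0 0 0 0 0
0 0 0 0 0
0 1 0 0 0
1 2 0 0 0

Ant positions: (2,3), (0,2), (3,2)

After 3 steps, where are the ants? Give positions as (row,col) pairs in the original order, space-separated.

Step 1: ant0:(2,3)->N->(1,3) | ant1:(0,2)->E->(0,3) | ant2:(3,2)->W->(3,1)
  grid max=2 at (0,4)
Step 2: ant0:(1,3)->N->(0,3) | ant1:(0,3)->E->(0,4) | ant2:(3,1)->S->(4,1)
  grid max=3 at (0,4)
Step 3: ant0:(0,3)->E->(0,4) | ant1:(0,4)->W->(0,3) | ant2:(4,1)->N->(3,1)
  grid max=4 at (0,4)

(0,4) (0,3) (3,1)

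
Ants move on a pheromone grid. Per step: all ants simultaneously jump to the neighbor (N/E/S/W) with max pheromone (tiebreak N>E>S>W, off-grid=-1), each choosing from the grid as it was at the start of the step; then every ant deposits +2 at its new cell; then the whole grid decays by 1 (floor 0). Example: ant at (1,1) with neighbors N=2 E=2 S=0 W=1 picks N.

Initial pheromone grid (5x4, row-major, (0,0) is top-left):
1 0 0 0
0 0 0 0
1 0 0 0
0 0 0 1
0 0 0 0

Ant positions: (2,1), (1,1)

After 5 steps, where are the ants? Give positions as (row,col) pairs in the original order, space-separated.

Step 1: ant0:(2,1)->W->(2,0) | ant1:(1,1)->N->(0,1)
  grid max=2 at (2,0)
Step 2: ant0:(2,0)->N->(1,0) | ant1:(0,1)->E->(0,2)
  grid max=1 at (0,2)
Step 3: ant0:(1,0)->S->(2,0) | ant1:(0,2)->E->(0,3)
  grid max=2 at (2,0)
Step 4: ant0:(2,0)->N->(1,0) | ant1:(0,3)->S->(1,3)
  grid max=1 at (1,0)
Step 5: ant0:(1,0)->S->(2,0) | ant1:(1,3)->N->(0,3)
  grid max=2 at (2,0)

(2,0) (0,3)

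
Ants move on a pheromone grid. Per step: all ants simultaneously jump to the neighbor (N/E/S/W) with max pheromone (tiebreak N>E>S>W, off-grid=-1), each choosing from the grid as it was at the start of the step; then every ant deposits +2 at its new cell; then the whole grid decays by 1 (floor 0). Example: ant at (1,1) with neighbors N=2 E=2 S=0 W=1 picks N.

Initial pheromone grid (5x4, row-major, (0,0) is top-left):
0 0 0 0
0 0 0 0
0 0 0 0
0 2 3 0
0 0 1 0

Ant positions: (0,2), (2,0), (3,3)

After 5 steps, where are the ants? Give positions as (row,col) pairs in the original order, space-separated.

Step 1: ant0:(0,2)->E->(0,3) | ant1:(2,0)->N->(1,0) | ant2:(3,3)->W->(3,2)
  grid max=4 at (3,2)
Step 2: ant0:(0,3)->S->(1,3) | ant1:(1,0)->N->(0,0) | ant2:(3,2)->W->(3,1)
  grid max=3 at (3,2)
Step 3: ant0:(1,3)->N->(0,3) | ant1:(0,0)->E->(0,1) | ant2:(3,1)->E->(3,2)
  grid max=4 at (3,2)
Step 4: ant0:(0,3)->S->(1,3) | ant1:(0,1)->E->(0,2) | ant2:(3,2)->W->(3,1)
  grid max=3 at (3,2)
Step 5: ant0:(1,3)->N->(0,3) | ant1:(0,2)->E->(0,3) | ant2:(3,1)->E->(3,2)
  grid max=4 at (3,2)

(0,3) (0,3) (3,2)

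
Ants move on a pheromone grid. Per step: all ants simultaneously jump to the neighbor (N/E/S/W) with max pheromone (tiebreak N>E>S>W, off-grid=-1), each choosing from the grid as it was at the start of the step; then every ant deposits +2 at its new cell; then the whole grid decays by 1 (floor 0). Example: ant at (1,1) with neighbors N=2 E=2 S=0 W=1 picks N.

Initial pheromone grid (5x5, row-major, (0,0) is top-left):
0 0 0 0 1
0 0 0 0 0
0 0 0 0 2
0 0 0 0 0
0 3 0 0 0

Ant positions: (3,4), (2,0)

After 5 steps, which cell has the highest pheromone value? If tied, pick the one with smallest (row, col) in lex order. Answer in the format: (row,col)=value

Answer: (2,4)=3

Derivation:
Step 1: ant0:(3,4)->N->(2,4) | ant1:(2,0)->N->(1,0)
  grid max=3 at (2,4)
Step 2: ant0:(2,4)->N->(1,4) | ant1:(1,0)->N->(0,0)
  grid max=2 at (2,4)
Step 3: ant0:(1,4)->S->(2,4) | ant1:(0,0)->E->(0,1)
  grid max=3 at (2,4)
Step 4: ant0:(2,4)->N->(1,4) | ant1:(0,1)->E->(0,2)
  grid max=2 at (2,4)
Step 5: ant0:(1,4)->S->(2,4) | ant1:(0,2)->E->(0,3)
  grid max=3 at (2,4)
Final grid:
  0 0 0 1 0
  0 0 0 0 0
  0 0 0 0 3
  0 0 0 0 0
  0 0 0 0 0
Max pheromone 3 at (2,4)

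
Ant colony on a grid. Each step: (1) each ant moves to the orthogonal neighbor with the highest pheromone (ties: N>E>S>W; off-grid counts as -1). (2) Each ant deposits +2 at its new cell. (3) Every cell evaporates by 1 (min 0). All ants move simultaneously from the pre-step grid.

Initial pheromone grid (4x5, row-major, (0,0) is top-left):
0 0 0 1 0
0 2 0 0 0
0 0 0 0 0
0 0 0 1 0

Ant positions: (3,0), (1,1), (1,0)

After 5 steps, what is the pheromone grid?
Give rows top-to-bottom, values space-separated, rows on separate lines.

After step 1: ants at (2,0),(0,1),(1,1)
  0 1 0 0 0
  0 3 0 0 0
  1 0 0 0 0
  0 0 0 0 0
After step 2: ants at (1,0),(1,1),(0,1)
  0 2 0 0 0
  1 4 0 0 0
  0 0 0 0 0
  0 0 0 0 0
After step 3: ants at (1,1),(0,1),(1,1)
  0 3 0 0 0
  0 7 0 0 0
  0 0 0 0 0
  0 0 0 0 0
After step 4: ants at (0,1),(1,1),(0,1)
  0 6 0 0 0
  0 8 0 0 0
  0 0 0 0 0
  0 0 0 0 0
After step 5: ants at (1,1),(0,1),(1,1)
  0 7 0 0 0
  0 11 0 0 0
  0 0 0 0 0
  0 0 0 0 0

0 7 0 0 0
0 11 0 0 0
0 0 0 0 0
0 0 0 0 0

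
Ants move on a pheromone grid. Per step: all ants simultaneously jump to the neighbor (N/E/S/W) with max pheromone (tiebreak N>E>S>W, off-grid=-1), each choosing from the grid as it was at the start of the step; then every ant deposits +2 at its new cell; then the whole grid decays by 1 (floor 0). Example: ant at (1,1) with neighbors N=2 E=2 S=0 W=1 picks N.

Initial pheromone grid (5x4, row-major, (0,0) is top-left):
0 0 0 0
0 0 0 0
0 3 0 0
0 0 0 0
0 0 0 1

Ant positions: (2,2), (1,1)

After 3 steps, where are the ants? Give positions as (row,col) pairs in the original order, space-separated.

Step 1: ant0:(2,2)->W->(2,1) | ant1:(1,1)->S->(2,1)
  grid max=6 at (2,1)
Step 2: ant0:(2,1)->N->(1,1) | ant1:(2,1)->N->(1,1)
  grid max=5 at (2,1)
Step 3: ant0:(1,1)->S->(2,1) | ant1:(1,1)->S->(2,1)
  grid max=8 at (2,1)

(2,1) (2,1)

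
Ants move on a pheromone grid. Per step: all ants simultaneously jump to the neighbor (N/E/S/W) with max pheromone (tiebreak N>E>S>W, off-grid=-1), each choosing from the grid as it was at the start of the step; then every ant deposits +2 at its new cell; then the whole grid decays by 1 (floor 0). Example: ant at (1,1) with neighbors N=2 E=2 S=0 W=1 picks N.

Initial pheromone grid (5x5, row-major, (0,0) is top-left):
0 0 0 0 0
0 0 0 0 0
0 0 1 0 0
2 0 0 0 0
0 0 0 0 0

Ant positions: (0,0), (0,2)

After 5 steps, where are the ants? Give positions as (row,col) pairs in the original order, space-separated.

Step 1: ant0:(0,0)->E->(0,1) | ant1:(0,2)->E->(0,3)
  grid max=1 at (0,1)
Step 2: ant0:(0,1)->E->(0,2) | ant1:(0,3)->E->(0,4)
  grid max=1 at (0,2)
Step 3: ant0:(0,2)->E->(0,3) | ant1:(0,4)->S->(1,4)
  grid max=1 at (0,3)
Step 4: ant0:(0,3)->E->(0,4) | ant1:(1,4)->N->(0,4)
  grid max=3 at (0,4)
Step 5: ant0:(0,4)->S->(1,4) | ant1:(0,4)->S->(1,4)
  grid max=3 at (1,4)

(1,4) (1,4)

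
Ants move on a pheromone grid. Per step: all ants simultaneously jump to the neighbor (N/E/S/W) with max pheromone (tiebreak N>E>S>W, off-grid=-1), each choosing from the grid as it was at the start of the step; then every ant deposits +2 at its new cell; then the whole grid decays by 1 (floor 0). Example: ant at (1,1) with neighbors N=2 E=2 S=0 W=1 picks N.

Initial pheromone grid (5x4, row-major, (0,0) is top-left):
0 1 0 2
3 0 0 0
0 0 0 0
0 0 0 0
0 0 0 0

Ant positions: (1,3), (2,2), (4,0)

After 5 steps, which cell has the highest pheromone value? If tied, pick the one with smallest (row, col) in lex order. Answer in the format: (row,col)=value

Answer: (0,3)=7

Derivation:
Step 1: ant0:(1,3)->N->(0,3) | ant1:(2,2)->N->(1,2) | ant2:(4,0)->N->(3,0)
  grid max=3 at (0,3)
Step 2: ant0:(0,3)->S->(1,3) | ant1:(1,2)->N->(0,2) | ant2:(3,0)->N->(2,0)
  grid max=2 at (0,3)
Step 3: ant0:(1,3)->N->(0,3) | ant1:(0,2)->E->(0,3) | ant2:(2,0)->N->(1,0)
  grid max=5 at (0,3)
Step 4: ant0:(0,3)->S->(1,3) | ant1:(0,3)->S->(1,3) | ant2:(1,0)->N->(0,0)
  grid max=4 at (0,3)
Step 5: ant0:(1,3)->N->(0,3) | ant1:(1,3)->N->(0,3) | ant2:(0,0)->S->(1,0)
  grid max=7 at (0,3)
Final grid:
  0 0 0 7
  2 0 0 2
  0 0 0 0
  0 0 0 0
  0 0 0 0
Max pheromone 7 at (0,3)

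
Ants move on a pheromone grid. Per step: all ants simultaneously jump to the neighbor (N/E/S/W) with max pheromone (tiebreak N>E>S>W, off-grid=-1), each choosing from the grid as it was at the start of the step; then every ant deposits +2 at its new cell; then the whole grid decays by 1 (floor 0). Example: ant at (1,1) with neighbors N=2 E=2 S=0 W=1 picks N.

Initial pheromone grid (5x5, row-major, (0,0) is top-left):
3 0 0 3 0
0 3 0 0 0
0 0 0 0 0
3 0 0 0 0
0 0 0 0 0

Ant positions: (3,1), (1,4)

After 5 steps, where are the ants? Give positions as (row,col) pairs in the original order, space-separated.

Step 1: ant0:(3,1)->W->(3,0) | ant1:(1,4)->N->(0,4)
  grid max=4 at (3,0)
Step 2: ant0:(3,0)->N->(2,0) | ant1:(0,4)->W->(0,3)
  grid max=3 at (0,3)
Step 3: ant0:(2,0)->S->(3,0) | ant1:(0,3)->E->(0,4)
  grid max=4 at (3,0)
Step 4: ant0:(3,0)->N->(2,0) | ant1:(0,4)->W->(0,3)
  grid max=3 at (0,3)
Step 5: ant0:(2,0)->S->(3,0) | ant1:(0,3)->E->(0,4)
  grid max=4 at (3,0)

(3,0) (0,4)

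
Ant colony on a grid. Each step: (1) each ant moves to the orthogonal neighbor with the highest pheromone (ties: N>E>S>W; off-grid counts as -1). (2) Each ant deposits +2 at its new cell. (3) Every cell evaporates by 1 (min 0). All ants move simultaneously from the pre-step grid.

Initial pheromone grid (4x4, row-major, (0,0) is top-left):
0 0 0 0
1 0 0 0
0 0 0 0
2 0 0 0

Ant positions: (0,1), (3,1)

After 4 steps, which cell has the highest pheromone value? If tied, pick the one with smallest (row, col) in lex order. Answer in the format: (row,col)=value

Answer: (3,0)=2

Derivation:
Step 1: ant0:(0,1)->E->(0,2) | ant1:(3,1)->W->(3,0)
  grid max=3 at (3,0)
Step 2: ant0:(0,2)->E->(0,3) | ant1:(3,0)->N->(2,0)
  grid max=2 at (3,0)
Step 3: ant0:(0,3)->S->(1,3) | ant1:(2,0)->S->(3,0)
  grid max=3 at (3,0)
Step 4: ant0:(1,3)->N->(0,3) | ant1:(3,0)->N->(2,0)
  grid max=2 at (3,0)
Final grid:
  0 0 0 1
  0 0 0 0
  1 0 0 0
  2 0 0 0
Max pheromone 2 at (3,0)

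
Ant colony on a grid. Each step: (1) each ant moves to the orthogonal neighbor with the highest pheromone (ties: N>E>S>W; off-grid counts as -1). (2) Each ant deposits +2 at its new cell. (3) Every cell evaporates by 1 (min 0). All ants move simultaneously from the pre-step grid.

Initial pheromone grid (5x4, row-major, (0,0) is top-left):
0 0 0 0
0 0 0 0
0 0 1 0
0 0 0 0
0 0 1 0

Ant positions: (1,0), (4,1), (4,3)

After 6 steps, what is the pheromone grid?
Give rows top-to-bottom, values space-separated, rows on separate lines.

After step 1: ants at (0,0),(4,2),(4,2)
  1 0 0 0
  0 0 0 0
  0 0 0 0
  0 0 0 0
  0 0 4 0
After step 2: ants at (0,1),(3,2),(3,2)
  0 1 0 0
  0 0 0 0
  0 0 0 0
  0 0 3 0
  0 0 3 0
After step 3: ants at (0,2),(4,2),(4,2)
  0 0 1 0
  0 0 0 0
  0 0 0 0
  0 0 2 0
  0 0 6 0
After step 4: ants at (0,3),(3,2),(3,2)
  0 0 0 1
  0 0 0 0
  0 0 0 0
  0 0 5 0
  0 0 5 0
After step 5: ants at (1,3),(4,2),(4,2)
  0 0 0 0
  0 0 0 1
  0 0 0 0
  0 0 4 0
  0 0 8 0
After step 6: ants at (0,3),(3,2),(3,2)
  0 0 0 1
  0 0 0 0
  0 0 0 0
  0 0 7 0
  0 0 7 0

0 0 0 1
0 0 0 0
0 0 0 0
0 0 7 0
0 0 7 0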